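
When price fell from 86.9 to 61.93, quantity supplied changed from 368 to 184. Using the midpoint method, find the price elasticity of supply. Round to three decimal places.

%Δq = (184 − 368)/[(368 + 184)/2] = -184/276 ≈ -0.6667.
%Δp = (61.93 − 86.9)/[(86.9 + 61.93)/2] = -24.97/74.415 ≈ -0.3356.
Arc elasticity E = %Δq/%Δp ≈ -0.6667/-0.3356 ≈ 1.987.
|E| > 1: supply is elastic over this range.

1.987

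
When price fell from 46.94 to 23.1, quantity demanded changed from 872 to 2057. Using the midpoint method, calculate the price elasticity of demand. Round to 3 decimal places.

-1.189

%Δq = (2057 − 872)/[(872 + 2057)/2] = 1185/1464.5 ≈ 0.8091.
%Δp = (23.1 − 46.94)/[(46.94 + 23.1)/2] = -23.84/35.02 ≈ -0.6808.
Arc elasticity E = %Δq/%Δp ≈ 0.8091/-0.6808 ≈ -1.189.
|E| > 1: demand is elastic over this range.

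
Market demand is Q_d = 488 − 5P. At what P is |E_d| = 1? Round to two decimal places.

48.80

For linear demand Q_d = a − bP, E = −bP/(a − bP). |E| = 1 ⇒ bP = a − bP ⇒ P = a/(2b).
P = 488/(2·5) = 48.80.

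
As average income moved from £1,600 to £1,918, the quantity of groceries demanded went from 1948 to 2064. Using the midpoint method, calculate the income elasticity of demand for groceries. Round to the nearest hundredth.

%ΔQ = (2064 − 1948)/[(1948+2064)/2] = 116/2006 ≈ 0.0578.
%ΔI = (1,918 − 1,600)/[(1,600+1,918)/2] = 318/1759 ≈ 0.1808.
E_I = %ΔQ/%ΔI ≈ 0.32.
E_I ∈ (0,1): normal good (necessity).

0.32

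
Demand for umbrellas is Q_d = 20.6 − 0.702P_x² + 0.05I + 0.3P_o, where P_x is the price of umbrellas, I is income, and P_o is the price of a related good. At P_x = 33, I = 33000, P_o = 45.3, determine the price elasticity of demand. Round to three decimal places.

-1.662

At the given point, Q_d = 20.6 − 0.702(33)² + 0.05(33000) + 0.3(45.3) = 20.6 − 764.478 + 1650 + 13.59 = 919.712.
∂Q_d/∂P_x = −2·0.702·P_x = -46.332, so E_p = -46.332·(33/919.712) ≈ -1.662.
|E_p| > 1: demand is elastic.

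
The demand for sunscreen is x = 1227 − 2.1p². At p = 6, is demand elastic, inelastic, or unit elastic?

At p = 6, x = 1151.4.
dx/dp = −2·2.1·p = −25.2.
Point elasticity E = (dx/dp)·(p/x) = -25.2 × 6/1151.4 ≈ -0.131.
|E| ≈ 0.131 < 1, so demand is inelastic.

inelastic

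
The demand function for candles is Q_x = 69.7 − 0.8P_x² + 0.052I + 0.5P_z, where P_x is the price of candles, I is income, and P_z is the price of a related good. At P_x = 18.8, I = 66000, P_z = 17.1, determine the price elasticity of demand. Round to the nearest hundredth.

-0.18

First evaluate Q_x: 69.7 − 0.8(18.8)² + 0.052(66000) + 0.5(17.1) = 69.7 − 282.752 + 3432 + 8.55 = 3227.498.
∂Q_x/∂P_x = −2·0.8·P_x = -30.08, so E_p = -30.08·(18.8/3227.498) ≈ -0.18.
|E_p| < 1: demand is inelastic.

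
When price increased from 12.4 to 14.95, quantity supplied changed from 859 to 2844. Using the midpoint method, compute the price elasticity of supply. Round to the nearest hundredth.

5.75

%Δq = (2844 − 859)/[(859 + 2844)/2] = 1985/1851.5 ≈ 1.0721.
%ΔP = (14.95 − 12.4)/[(12.4 + 14.95)/2] = 2.55/13.675 ≈ 0.1865.
Arc elasticity E = %Δq/%ΔP ≈ 1.0721/0.1865 ≈ 5.75.
|E| > 1: supply is elastic over this range.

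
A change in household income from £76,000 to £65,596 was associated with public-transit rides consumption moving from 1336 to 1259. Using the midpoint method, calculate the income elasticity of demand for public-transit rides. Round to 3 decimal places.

%ΔQ = (1259 − 1336)/[(1336+1259)/2] = -77/1297.5 ≈ -0.0593.
%ΔI = (65,596 − 76,000)/[(76,000+65,596)/2] = -10404/70798 ≈ -0.1470.
E_I = %ΔQ/%ΔI ≈ 0.404.
E_I ∈ (0,1): normal good (necessity).

0.404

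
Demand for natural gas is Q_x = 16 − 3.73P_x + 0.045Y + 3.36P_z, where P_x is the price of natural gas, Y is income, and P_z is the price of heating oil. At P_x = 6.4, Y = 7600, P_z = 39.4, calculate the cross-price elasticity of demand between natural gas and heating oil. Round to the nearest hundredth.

0.28

Substituting, Q_x = 16 − 3.73(6.4) + 0.045(7600) + 3.36(39.4) = 16 − 23.872 + 342 + 132.384 = 466.512.
∂Q_x/∂P_z = +3.36, so E_xy = 3.36·(39.4/466.512) ≈ 0.28.
E_xy > 0: the goods are substitutes.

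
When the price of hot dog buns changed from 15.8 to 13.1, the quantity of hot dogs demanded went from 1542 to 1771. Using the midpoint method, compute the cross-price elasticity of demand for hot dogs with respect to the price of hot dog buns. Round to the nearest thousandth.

-0.740

%ΔQ_x = (1771 − 1542)/[(1542+1771)/2] = 229/1656.5 ≈ 0.1382.
%ΔP_y = (13.1 − 15.8)/[(15.8+13.1)/2] ≈ -0.1869.
E_xy = 0.1382/-0.1869 ≈ -0.740.
E_xy < 0, so hot dogs and hot dog buns are complements.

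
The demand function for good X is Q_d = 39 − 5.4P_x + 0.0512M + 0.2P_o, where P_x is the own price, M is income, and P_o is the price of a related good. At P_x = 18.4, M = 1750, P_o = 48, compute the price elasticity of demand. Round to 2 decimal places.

-2.56

First evaluate Q_d: 39 − 5.4(18.4) + 0.0512(1750) + 0.2(48) = 39 − 99.36 + 89.6 + 9.6 = 38.84.
∂Q_d/∂P_x = −5.4, so E_p = (−5.4)·(18.4/38.84) ≈ -2.56.
|E_p| > 1: demand is elastic.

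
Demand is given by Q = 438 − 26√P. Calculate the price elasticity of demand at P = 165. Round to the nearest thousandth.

At P = 165, Q = 104.024.
dQ/dP = −26/(2√P) = −26/(2·12.8452).
Point elasticity E = (dQ/dP)·(P/Q) = -1.012 × 165/104.024 ≈ -1.605.
|E| > 1, so demand is elastic at this price.

-1.605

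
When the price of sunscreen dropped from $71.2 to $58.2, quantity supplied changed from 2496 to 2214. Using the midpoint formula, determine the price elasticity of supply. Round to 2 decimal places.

0.60

%Δq = (2214 − 2496)/[(2496 + 2214)/2] = -282/2355 ≈ -0.1197.
%ΔP = (58.2 − 71.2)/[(71.2 + 58.2)/2] = -13/64.7 ≈ -0.2009.
Arc elasticity E = %Δq/%ΔP ≈ -0.1197/-0.2009 ≈ 0.60.
|E| < 1: supply is inelastic over this range.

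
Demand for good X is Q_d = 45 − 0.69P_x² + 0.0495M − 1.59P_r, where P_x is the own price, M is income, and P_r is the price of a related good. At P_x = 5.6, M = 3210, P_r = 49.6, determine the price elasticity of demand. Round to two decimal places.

Substituting, Q_d = 45 − 0.69(5.6)² + 0.0495(3210) − 1.59(49.6) = 45 − 21.6384 + 158.895 − 78.864 = 103.3926.
∂Q_d/∂P_x = −2·0.69·P_x = -7.728, so E_p = -7.728·(5.6/103.3926) ≈ -0.42.
|E_p| < 1: demand is inelastic.

-0.42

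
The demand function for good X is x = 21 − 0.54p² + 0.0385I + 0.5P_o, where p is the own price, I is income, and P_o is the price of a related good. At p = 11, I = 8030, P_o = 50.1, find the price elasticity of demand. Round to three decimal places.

First evaluate x: 21 − 0.54(11)² + 0.0385(8030) + 0.5(50.1) = 21 − 65.34 + 309.155 + 25.05 = 289.865.
∂x/∂p = −2·0.54·p = -11.88, so E_p = -11.88·(11/289.865) ≈ -0.451.
|E_p| < 1: demand is inelastic.

-0.451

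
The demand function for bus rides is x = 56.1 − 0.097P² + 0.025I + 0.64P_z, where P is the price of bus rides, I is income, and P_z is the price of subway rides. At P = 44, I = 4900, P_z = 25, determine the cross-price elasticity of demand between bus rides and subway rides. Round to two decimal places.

x = 56.1 − 0.097(44)² + 0.025(4900) + 0.64(25) = 56.1 − 187.792 + 122.5 + 16 = 6.808.
∂x/∂P_z = +0.64, so E_xy = 0.64·(25/6.808) ≈ 2.35.
E_xy > 0: the goods are substitutes.

2.35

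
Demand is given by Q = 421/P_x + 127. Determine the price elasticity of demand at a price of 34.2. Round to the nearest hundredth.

At P_x = 34.2, Q = 139.3099.
dQ/dP_x = −421/P_x² = −0.3599.
Point elasticity E = (dQ/dP_x)·(P_x/Q) = -0.3599 × 34.2/139.3099 ≈ -0.09.
|E| < 1, so demand is inelastic at this price.

-0.09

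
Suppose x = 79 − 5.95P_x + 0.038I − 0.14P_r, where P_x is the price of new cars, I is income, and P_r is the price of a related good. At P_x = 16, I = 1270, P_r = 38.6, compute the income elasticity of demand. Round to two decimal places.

x = 79 − 5.95(16) + 0.038(1270) − 0.14(38.6) = 79 − 95.2 + 48.26 − 5.404 = 26.656.
∂x/∂I = +0.038, so E_I = 0.038·(1270/26.656) ≈ 1.81.
E_I > 1: normal good (luxury).

1.81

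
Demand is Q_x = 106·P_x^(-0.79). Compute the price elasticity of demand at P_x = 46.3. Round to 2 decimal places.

For a Cobb–Douglas (constant-elasticity) form Q_x = A·P_x^α·…, the elasticity with respect to P_x equals the exponent α at every point.
Here the exponent on P_x is -0.79, so the price elasticity of demand is -0.79.

-0.79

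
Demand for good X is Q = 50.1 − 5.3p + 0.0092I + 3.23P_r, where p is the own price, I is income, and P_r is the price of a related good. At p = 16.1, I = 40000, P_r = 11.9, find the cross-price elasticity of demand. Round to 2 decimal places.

Q = 50.1 − 5.3(16.1) + 0.0092(40000) + 3.23(11.9) = 50.1 − 85.33 + 368 + 38.437 = 371.207.
∂Q/∂P_r = +3.23, so E_xy = 3.23·(11.9/371.207) ≈ 0.10.
E_xy > 0: the goods are substitutes.

0.10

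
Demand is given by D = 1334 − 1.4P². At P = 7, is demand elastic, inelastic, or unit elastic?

inelastic

At P = 7, D = 1265.4.
dD/dP = −2·1.4·P = −19.6.
Point elasticity E = (dD/dP)·(P/D) = -19.6 × 7/1265.4 ≈ -0.108.
|E| ≈ 0.108 < 1, so demand is inelastic.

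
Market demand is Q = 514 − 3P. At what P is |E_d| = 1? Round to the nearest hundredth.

85.67

For linear demand Q = a − bP, E = −bP/(a − bP). |E| = 1 ⇒ bP = a − bP ⇒ P = a/(2b).
P = 514/(2·3) ≈ 85.67.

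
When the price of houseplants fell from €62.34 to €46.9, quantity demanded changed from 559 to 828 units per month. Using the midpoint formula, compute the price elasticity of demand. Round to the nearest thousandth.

-1.372

%Δq = (828 − 559)/[(559 + 828)/2] = 269/693.5 ≈ 0.3879.
%Δp = (46.9 − 62.34)/[(62.34 + 46.9)/2] = -15.44/54.62 ≈ -0.2827.
Arc elasticity E = %Δq/%Δp ≈ 0.3879/-0.2827 ≈ -1.372.
|E| > 1: demand is elastic over this range.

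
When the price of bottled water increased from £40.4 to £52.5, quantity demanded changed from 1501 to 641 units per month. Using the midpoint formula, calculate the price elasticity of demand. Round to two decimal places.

%ΔQ = (641 − 1501)/[(1501 + 641)/2] = -860/1071 ≈ -0.8030.
%ΔP = (52.5 − 40.4)/[(40.4 + 52.5)/2] = 12.1/46.45 ≈ 0.2605.
Arc elasticity E = %ΔQ/%ΔP ≈ -0.8030/0.2605 ≈ -3.08.
|E| > 1: demand is elastic over this range.

-3.08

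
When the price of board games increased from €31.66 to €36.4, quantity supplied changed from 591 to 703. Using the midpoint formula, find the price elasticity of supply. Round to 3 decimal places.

%ΔQ = (703 − 591)/[(591 + 703)/2] = 112/647 ≈ 0.1731.
%ΔP = (36.4 − 31.66)/[(31.66 + 36.4)/2] = 4.74/34.03 ≈ 0.1393.
Arc elasticity E = %ΔQ/%ΔP ≈ 0.1731/0.1393 ≈ 1.243.
|E| > 1: supply is elastic over this range.

1.243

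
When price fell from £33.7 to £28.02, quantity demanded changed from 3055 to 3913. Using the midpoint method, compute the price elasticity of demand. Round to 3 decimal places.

-1.338

%Δq = (3913 − 3055)/[(3055 + 3913)/2] = 858/3484 ≈ 0.2463.
%ΔP = (28.02 − 33.7)/[(33.7 + 28.02)/2] = -5.68/30.86 ≈ -0.1841.
Arc elasticity E = %Δq/%ΔP ≈ 0.2463/-0.1841 ≈ -1.338.
|E| > 1: demand is elastic over this range.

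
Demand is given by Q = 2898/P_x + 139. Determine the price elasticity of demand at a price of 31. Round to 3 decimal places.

At P_x = 31, Q = 232.4839.
dQ/dP_x = −2898/P_x² = −3.0156.
Point elasticity E = (dQ/dP_x)·(P_x/Q) = -3.0156 × 31/232.4839 ≈ -0.402.
|E| < 1, so demand is inelastic at this price.

-0.402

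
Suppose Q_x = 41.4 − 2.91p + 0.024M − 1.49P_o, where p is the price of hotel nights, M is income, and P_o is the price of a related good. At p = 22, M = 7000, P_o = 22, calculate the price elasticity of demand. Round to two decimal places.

-0.57

Q_x = 41.4 − 2.91(22) + 0.024(7000) − 1.49(22) = 41.4 − 64.02 + 168 − 32.78 = 112.6.
∂Q_x/∂p = −2.91, so E_p = (−2.91)·(22/112.6) ≈ -0.57.
|E_p| < 1: demand is inelastic.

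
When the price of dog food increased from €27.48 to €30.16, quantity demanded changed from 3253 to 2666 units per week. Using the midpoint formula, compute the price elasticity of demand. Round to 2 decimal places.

-2.13

%Δq = (2666 − 3253)/[(3253 + 2666)/2] = -587/2959.5 ≈ -0.1983.
%ΔP = (30.16 − 27.48)/[(27.48 + 30.16)/2] = 2.68/28.82 ≈ 0.0930.
Arc elasticity E = %Δq/%ΔP ≈ -0.1983/0.0930 ≈ -2.13.
|E| > 1: demand is elastic over this range.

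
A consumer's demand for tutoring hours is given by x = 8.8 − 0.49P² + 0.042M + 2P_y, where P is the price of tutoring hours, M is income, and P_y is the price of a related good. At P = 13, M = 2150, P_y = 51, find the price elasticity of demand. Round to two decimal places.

x = 8.8 − 0.49(13)² + 0.042(2150) + 2(51) = 8.8 − 82.81 + 90.3 + 102 = 118.29.
∂x/∂P = −2·0.49·P = -12.74, so E_p = -12.74·(13/118.29) ≈ -1.40.
|E_p| > 1: demand is elastic.

-1.40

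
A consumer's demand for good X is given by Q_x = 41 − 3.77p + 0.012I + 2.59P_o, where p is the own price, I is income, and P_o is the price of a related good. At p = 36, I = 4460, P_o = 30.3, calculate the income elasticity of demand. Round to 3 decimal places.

1.436

Evaluating quantity at (p, I, P_o) gives Q_x = 41 − 3.77(36) + 0.012(4460) + 2.59(30.3) = 41 − 135.72 + 53.52 + 78.477 = 37.277.
∂Q_x/∂I = +0.012, so E_I = 0.012·(4460/37.277) ≈ 1.436.
E_I > 1: normal good (luxury).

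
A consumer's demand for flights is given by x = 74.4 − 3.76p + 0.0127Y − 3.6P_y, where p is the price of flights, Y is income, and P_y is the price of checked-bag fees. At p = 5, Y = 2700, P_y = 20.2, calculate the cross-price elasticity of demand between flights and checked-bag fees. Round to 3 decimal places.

At the given point, x = 74.4 − 3.76(5) + 0.0127(2700) − 3.6(20.2) = 74.4 − 18.8 + 34.29 − 72.72 = 17.17.
∂x/∂P_y = −3.6, so E_xy = -3.6·(20.2/17.17) ≈ -4.235.
E_xy < 0: the goods are complements.

-4.235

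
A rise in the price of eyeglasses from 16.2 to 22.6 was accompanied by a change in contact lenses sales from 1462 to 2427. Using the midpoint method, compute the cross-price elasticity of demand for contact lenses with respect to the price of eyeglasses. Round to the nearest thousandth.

%ΔQ_x = (2427 − 1462)/[(1462+2427)/2] = 965/1944.5 ≈ 0.4963.
%ΔP_y = (22.6 − 16.2)/[(16.2+22.6)/2] ≈ 0.3299.
E_xy = 0.4963/0.3299 ≈ 1.504.
E_xy > 0, so contact lenses and eyeglasses are substitutes.

1.504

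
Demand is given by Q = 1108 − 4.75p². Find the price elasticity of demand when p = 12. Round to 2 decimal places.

At p = 12, Q = 424.
dQ/dp = −2·4.75·p = −114.
Point elasticity E = (dQ/dp)·(p/Q) = -114 × 12/424 ≈ -3.23.
|E| > 1, so demand is elastic at this price.

-3.23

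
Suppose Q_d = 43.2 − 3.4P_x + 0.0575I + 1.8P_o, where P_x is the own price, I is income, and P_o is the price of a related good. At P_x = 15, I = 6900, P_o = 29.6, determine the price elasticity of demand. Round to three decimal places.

Substituting, Q_d = 43.2 − 3.4(15) + 0.0575(6900) + 1.8(29.6) = 43.2 − 51 + 396.75 + 53.28 = 442.23.
∂Q_d/∂P_x = −3.4, so E_p = (−3.4)·(15/442.23) ≈ -0.115.
|E_p| < 1: demand is inelastic.

-0.115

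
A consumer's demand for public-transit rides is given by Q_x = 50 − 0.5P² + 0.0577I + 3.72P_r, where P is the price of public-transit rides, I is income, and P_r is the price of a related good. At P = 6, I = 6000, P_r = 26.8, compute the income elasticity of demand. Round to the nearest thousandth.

0.724

Evaluating quantity at (P, I, P_r) gives Q_x = 50 − 0.5(6)² + 0.0577(6000) + 3.72(26.8) = 50 − 18 + 346.2 + 99.696 = 477.896.
∂Q_x/∂I = +0.0577, so E_I = 0.0577·(6000/477.896) ≈ 0.724.
E_I ∈ (0,1): normal good (necessity).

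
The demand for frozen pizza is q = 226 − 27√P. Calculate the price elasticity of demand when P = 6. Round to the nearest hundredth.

At P = 6, q = 159.8638.
dq/dP = −27/(2√P) = −27/(2·2.4495).
Point elasticity E = (dq/dP)·(P/q) = -5.5114 × 6/159.8638 ≈ -0.21.
|E| < 1, so demand is inelastic at this price.

-0.21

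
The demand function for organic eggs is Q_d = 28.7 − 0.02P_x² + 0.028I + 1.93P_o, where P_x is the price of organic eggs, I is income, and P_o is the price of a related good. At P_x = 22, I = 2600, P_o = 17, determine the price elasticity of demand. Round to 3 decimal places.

-0.155

Evaluating quantity at (P_x, I, P_o) gives Q_d = 28.7 − 0.02(22)² + 0.028(2600) + 1.93(17) = 28.7 − 9.68 + 72.8 + 32.81 = 124.63.
∂Q_d/∂P_x = −2·0.02·P_x = -0.88, so E_p = -0.88·(22/124.63) ≈ -0.155.
|E_p| < 1: demand is inelastic.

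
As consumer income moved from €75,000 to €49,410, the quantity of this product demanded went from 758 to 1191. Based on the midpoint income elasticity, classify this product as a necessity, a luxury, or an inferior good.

inferior

%ΔQ = (1191 − 758)/[(758+1191)/2] = 433/974.5 ≈ 0.4443.
%ΔY = (49,410 − 75,000)/[(75,000+49,410)/2] = -25590/62205 ≈ -0.4114.
E_I = %ΔQ/%ΔY ≈ -1.080.
E_I < 0: inferior good.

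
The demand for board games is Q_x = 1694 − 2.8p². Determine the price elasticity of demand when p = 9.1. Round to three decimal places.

At p = 9.1, Q_x = 1462.132.
dQ_x/dp = −2·2.8·p = −50.96.
Point elasticity E = (dQ_x/dp)·(p/Q_x) = -50.96 × 9.1/1462.132 ≈ -0.317.
|E| < 1, so demand is inelastic at this price.

-0.317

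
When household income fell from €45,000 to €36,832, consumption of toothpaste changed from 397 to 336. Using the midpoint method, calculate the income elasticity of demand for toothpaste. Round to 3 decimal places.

0.834

%ΔQ = (336 − 397)/[(397+336)/2] = -61/366.5 ≈ -0.1664.
%ΔI = (36,832 − 45,000)/[(45,000+36,832)/2] = -8168/40916 ≈ -0.1996.
E_I = %ΔQ/%ΔI ≈ 0.834.
E_I ∈ (0,1): normal good (necessity).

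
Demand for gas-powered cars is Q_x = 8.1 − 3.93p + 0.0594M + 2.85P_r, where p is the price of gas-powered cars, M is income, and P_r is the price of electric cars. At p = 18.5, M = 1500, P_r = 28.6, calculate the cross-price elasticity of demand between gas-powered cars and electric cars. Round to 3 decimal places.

0.769

Substituting, Q_x = 8.1 − 3.93(18.5) + 0.0594(1500) + 2.85(28.6) = 8.1 − 72.705 + 89.1 + 81.51 = 106.005.
∂Q_x/∂P_r = +2.85, so E_xy = 2.85·(28.6/106.005) ≈ 0.769.
E_xy > 0: the goods are substitutes.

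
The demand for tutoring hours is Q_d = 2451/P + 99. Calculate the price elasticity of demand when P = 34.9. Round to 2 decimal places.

At P = 34.9, Q_d = 169.2292.
dQ_d/dP = −2451/P² = −2.0123.
Point elasticity E = (dQ_d/dP)·(P/Q_d) = -2.0123 × 34.9/169.2292 ≈ -0.41.
|E| < 1, so demand is inelastic at this price.

-0.41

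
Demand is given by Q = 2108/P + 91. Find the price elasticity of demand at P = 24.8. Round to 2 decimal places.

At P = 24.8, Q = 176.
dQ/dP = −2108/P² = −3.4274.
Point elasticity E = (dQ/dP)·(P/Q) = -3.4274 × 24.8/176 ≈ -0.48.
|E| < 1, so demand is inelastic at this price.

-0.48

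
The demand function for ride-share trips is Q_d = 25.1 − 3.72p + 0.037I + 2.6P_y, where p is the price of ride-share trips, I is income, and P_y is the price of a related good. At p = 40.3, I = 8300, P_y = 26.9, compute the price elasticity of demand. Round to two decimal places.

Evaluating quantity at (p, I, P_y) gives Q_d = 25.1 − 3.72(40.3) + 0.037(8300) + 2.6(26.9) = 25.1 − 149.916 + 307.1 + 69.94 = 252.224.
∂Q_d/∂p = −3.72, so E_p = (−3.72)·(40.3/252.224) ≈ -0.59.
|E_p| < 1: demand is inelastic.

-0.59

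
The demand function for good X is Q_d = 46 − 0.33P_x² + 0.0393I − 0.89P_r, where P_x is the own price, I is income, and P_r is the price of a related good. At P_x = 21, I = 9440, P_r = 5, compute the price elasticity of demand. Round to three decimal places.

Substituting, Q_d = 46 − 0.33(21)² + 0.0393(9440) − 0.89(5) = 46 − 145.53 + 370.992 − 4.45 = 267.012.
∂Q_d/∂P_x = −2·0.33·P_x = -13.86, so E_p = -13.86·(21/267.012) ≈ -1.090.
|E_p| > 1: demand is elastic.

-1.090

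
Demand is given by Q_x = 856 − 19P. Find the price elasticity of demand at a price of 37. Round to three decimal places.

-4.595

At P = 37, Q_x = 153.
dQ_x/dP = −19.
Point elasticity E = (dQ_x/dP)·(P/Q_x) = -19 × 37/153 ≈ -4.595.
|E| > 1, so demand is elastic at this price.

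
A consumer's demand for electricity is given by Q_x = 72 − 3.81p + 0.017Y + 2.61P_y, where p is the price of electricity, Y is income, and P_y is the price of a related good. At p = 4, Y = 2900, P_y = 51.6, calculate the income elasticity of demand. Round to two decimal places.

0.20

At the given point, Q_x = 72 − 3.81(4) + 0.017(2900) + 2.61(51.6) = 72 − 15.24 + 49.3 + 134.676 = 240.736.
∂Q_x/∂Y = +0.017, so E_I = 0.017·(2900/240.736) ≈ 0.20.
E_I ∈ (0,1): normal good (necessity).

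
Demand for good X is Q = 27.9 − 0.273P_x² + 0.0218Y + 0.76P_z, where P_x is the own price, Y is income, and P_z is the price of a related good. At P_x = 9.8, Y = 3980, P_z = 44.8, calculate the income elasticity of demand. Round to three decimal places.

Q = 27.9 − 0.273(9.8)² + 0.0218(3980) + 0.76(44.8) = 27.9 − 26.2189 + 86.764 + 34.048 = 122.4931.
∂Q/∂Y = +0.0218, so E_I = 0.0218·(3980/122.4931) ≈ 0.708.
E_I ∈ (0,1): normal good (necessity).

0.708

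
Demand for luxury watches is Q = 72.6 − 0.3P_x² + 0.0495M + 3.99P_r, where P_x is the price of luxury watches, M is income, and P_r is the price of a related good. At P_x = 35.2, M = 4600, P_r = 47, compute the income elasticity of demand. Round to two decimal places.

Substituting, Q = 72.6 − 0.3(35.2)² + 0.0495(4600) + 3.99(47) = 72.6 − 371.712 + 227.7 + 187.53 = 116.118.
∂Q/∂M = +0.0495, so E_I = 0.0495·(4600/116.118) ≈ 1.96.
E_I > 1: normal good (luxury).

1.96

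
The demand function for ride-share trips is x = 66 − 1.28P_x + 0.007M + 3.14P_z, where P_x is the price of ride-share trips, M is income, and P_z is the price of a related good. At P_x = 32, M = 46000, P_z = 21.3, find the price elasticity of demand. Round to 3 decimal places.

Evaluating quantity at (P_x, M, P_z) gives x = 66 − 1.28(32) + 0.007(46000) + 3.14(21.3) = 66 − 40.96 + 322 + 66.882 = 413.922.
∂x/∂P_x = −1.28, so E_p = (−1.28)·(32/413.922) ≈ -0.099.
|E_p| < 1: demand is inelastic.

-0.099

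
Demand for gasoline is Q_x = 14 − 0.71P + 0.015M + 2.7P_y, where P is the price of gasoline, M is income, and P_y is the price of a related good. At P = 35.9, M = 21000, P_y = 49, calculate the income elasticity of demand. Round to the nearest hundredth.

Evaluating quantity at (P, M, P_y) gives Q_x = 14 − 0.71(35.9) + 0.015(21000) + 2.7(49) = 14 − 25.489 + 315 + 132.3 = 435.811.
∂Q_x/∂M = +0.015, so E_I = 0.015·(21000/435.811) ≈ 0.72.
E_I ∈ (0,1): normal good (necessity).

0.72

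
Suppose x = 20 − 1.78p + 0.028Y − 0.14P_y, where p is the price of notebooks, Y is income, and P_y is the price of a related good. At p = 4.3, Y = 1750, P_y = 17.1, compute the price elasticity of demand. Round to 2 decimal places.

-0.13

First evaluate x: 20 − 1.78(4.3) + 0.028(1750) − 0.14(17.1) = 20 − 7.654 + 49 − 2.394 = 58.952.
∂x/∂p = −1.78, so E_p = (−1.78)·(4.3/58.952) ≈ -0.13.
|E_p| < 1: demand is inelastic.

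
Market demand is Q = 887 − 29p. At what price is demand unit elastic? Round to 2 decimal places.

15.29

For linear demand Q = a − bp, E = −bp/(a − bp). |E| = 1 ⇒ bp = a − bp ⇒ p = a/(2b).
p = 887/(2·29) ≈ 15.29.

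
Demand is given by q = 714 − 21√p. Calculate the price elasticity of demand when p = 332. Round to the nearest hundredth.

At p = 332, q = 331.3618.
dq/dp = −21/(2√p) = −21/(2·18.2209).
Point elasticity E = (dq/dp)·(p/q) = -0.5763 × 332/331.3618 ≈ -0.58.
|E| < 1, so demand is inelastic at this price.

-0.58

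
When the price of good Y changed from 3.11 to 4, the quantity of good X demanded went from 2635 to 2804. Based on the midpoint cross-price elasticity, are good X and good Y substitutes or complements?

substitutes

%ΔQ_x = (2804 − 2635)/[(2635+2804)/2] = 169/2719.5 ≈ 0.0621.
%ΔP_y = (4 − 3.11)/[(3.11+4)/2] ≈ 0.2504.
E_xy = 0.0621/0.2504 ≈ 0.248.
E_xy > 0, so the goods are substitutes.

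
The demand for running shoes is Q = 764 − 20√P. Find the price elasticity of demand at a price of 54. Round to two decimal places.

-0.12

At P = 54, Q = 617.0306.
dQ/dP = −20/(2√P) = −20/(2·7.3485).
Point elasticity E = (dQ/dP)·(P/Q) = -1.3608 × 54/617.0306 ≈ -0.12.
|E| < 1, so demand is inelastic at this price.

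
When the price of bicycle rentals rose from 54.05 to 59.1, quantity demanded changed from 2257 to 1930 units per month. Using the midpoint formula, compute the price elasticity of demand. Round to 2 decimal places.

-1.75

%Δq = (1930 − 2257)/[(2257 + 1930)/2] = -327/2093.5 ≈ -0.1562.
%ΔP = (59.1 − 54.05)/[(54.05 + 59.1)/2] = 5.05/56.575 ≈ 0.0893.
Arc elasticity E = %Δq/%ΔP ≈ -0.1562/0.0893 ≈ -1.75.
|E| > 1: demand is elastic over this range.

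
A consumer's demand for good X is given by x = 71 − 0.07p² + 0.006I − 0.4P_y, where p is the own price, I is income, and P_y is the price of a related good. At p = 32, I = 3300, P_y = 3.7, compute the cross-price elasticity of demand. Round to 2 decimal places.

At the given point, x = 71 − 0.07(32)² + 0.006(3300) − 0.4(3.7) = 71 − 71.68 + 19.8 − 1.48 = 17.64.
∂x/∂P_y = −0.4, so E_xy = -0.4·(3.7/17.64) ≈ -0.08.
E_xy < 0: the goods are complements.

-0.08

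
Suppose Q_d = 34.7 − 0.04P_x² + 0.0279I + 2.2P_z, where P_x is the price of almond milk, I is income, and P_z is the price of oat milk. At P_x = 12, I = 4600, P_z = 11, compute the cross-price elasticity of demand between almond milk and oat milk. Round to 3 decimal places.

Substituting, Q_d = 34.7 − 0.04(12)² + 0.0279(4600) + 2.2(11) = 34.7 − 5.76 + 128.34 + 24.2 = 181.48.
∂Q_d/∂P_z = +2.2, so E_xy = 2.2·(11/181.48) ≈ 0.133.
E_xy > 0: the goods are substitutes.

0.133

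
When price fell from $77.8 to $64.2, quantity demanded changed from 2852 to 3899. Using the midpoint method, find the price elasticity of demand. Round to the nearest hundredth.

%Δq = (3899 − 2852)/[(2852 + 3899)/2] = 1047/3375.5 ≈ 0.3102.
%ΔP = (64.2 − 77.8)/[(77.8 + 64.2)/2] = -13.6/71 ≈ -0.1915.
Arc elasticity E = %Δq/%ΔP ≈ 0.3102/-0.1915 ≈ -1.62.
|E| > 1: demand is elastic over this range.

-1.62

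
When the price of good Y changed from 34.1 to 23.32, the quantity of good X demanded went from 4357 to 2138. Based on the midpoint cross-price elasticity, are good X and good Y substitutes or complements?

substitutes

%ΔQ_x = (2138 − 4357)/[(4357+2138)/2] = -2219/3247.5 ≈ -0.6833.
%ΔP_y = (23.32 − 34.1)/[(34.1+23.32)/2] ≈ -0.3755.
E_xy = -0.6833/-0.3755 ≈ 1.820.
E_xy > 0, so the goods are substitutes.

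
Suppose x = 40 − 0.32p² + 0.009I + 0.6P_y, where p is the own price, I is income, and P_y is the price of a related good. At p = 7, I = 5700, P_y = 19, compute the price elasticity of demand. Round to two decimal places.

Evaluating quantity at (p, I, P_y) gives x = 40 − 0.32(7)² + 0.009(5700) + 0.6(19) = 40 − 15.68 + 51.3 + 11.4 = 87.02.
∂x/∂p = −2·0.32·p = -4.48, so E_p = -4.48·(7/87.02) ≈ -0.36.
|E_p| < 1: demand is inelastic.

-0.36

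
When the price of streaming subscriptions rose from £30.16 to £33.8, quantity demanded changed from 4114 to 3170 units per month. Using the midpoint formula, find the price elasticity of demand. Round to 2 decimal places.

-2.28

%Δq = (3170 − 4114)/[(4114 + 3170)/2] = -944/3642 ≈ -0.2592.
%Δp = (33.8 − 30.16)/[(30.16 + 33.8)/2] = 3.64/31.98 ≈ 0.1138.
Arc elasticity E = %Δq/%Δp ≈ -0.2592/0.1138 ≈ -2.28.
|E| > 1: demand is elastic over this range.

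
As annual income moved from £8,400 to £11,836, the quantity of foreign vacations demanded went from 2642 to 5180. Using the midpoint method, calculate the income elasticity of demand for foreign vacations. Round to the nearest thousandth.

1.911

%ΔQ = (5180 − 2642)/[(2642+5180)/2] = 2538/3911 ≈ 0.6489.
%ΔM = (11,836 − 8,400)/[(8,400+11,836)/2] = 3436/10118 ≈ 0.3396.
E_I = %ΔQ/%ΔM ≈ 1.911.
E_I > 1: normal good (luxury).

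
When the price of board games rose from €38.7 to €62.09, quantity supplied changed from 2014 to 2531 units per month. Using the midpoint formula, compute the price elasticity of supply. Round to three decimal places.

0.490

%ΔQ = (2531 − 2014)/[(2014 + 2531)/2] = 517/2272.5 ≈ 0.2275.
%ΔP = (62.09 − 38.7)/[(38.7 + 62.09)/2] = 23.39/50.395 ≈ 0.4641.
Arc elasticity E = %ΔQ/%ΔP ≈ 0.2275/0.4641 ≈ 0.490.
|E| < 1: supply is inelastic over this range.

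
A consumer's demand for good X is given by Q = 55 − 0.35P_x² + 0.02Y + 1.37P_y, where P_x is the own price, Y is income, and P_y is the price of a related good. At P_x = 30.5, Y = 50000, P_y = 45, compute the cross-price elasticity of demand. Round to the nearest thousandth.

0.078

Q = 55 − 0.35(30.5)² + 0.02(50000) + 1.37(45) = 55 − 325.5875 + 1000 + 61.65 = 791.0625.
∂Q/∂P_y = +1.37, so E_xy = 1.37·(45/791.0625) ≈ 0.078.
E_xy > 0: the goods are substitutes.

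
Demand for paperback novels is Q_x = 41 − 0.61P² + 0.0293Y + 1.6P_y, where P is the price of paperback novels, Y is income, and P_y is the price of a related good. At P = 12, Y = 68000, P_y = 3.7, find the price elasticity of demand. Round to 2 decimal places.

At the given point, Q_x = 41 − 0.61(12)² + 0.0293(68000) + 1.6(3.7) = 41 − 87.84 + 1992.4 + 5.92 = 1951.48.
∂Q_x/∂P = −2·0.61·P = -14.64, so E_p = -14.64·(12/1951.48) ≈ -0.09.
|E_p| < 1: demand is inelastic.

-0.09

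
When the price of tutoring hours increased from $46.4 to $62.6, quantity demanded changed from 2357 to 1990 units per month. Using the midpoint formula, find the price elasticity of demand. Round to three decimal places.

%Δq = (1990 − 2357)/[(2357 + 1990)/2] = -367/2173.5 ≈ -0.1689.
%ΔP = (62.6 − 46.4)/[(46.4 + 62.6)/2] = 16.2/54.5 ≈ 0.2972.
Arc elasticity E = %Δq/%ΔP ≈ -0.1689/0.2972 ≈ -0.568.
|E| < 1: demand is inelastic over this range.

-0.568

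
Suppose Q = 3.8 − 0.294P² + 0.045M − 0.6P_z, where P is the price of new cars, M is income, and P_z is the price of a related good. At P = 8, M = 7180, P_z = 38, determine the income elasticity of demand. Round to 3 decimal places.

1.133

Substituting, Q = 3.8 − 0.294(8)² + 0.045(7180) − 0.6(38) = 3.8 − 18.816 + 323.1 − 22.8 = 285.284.
∂Q/∂M = +0.045, so E_I = 0.045·(7180/285.284) ≈ 1.133.
E_I > 1: normal good (luxury).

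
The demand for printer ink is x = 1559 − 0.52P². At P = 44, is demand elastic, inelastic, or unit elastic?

elastic

At P = 44, x = 552.28.
dx/dP = −2·0.52·P = −45.76.
Point elasticity E = (dx/dP)·(P/x) = -45.76 × 44/552.28 ≈ -3.646.
|E| ≈ 3.646 > 1, so demand is elastic.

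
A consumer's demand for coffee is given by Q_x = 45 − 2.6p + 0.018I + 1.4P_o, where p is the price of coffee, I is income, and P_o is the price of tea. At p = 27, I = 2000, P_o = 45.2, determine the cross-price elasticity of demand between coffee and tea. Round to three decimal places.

First evaluate Q_x: 45 − 2.6(27) + 0.018(2000) + 1.4(45.2) = 45 − 70.2 + 36 + 63.28 = 74.08.
∂Q_x/∂P_o = +1.4, so E_xy = 1.4·(45.2/74.08) ≈ 0.854.
E_xy > 0: the goods are substitutes.

0.854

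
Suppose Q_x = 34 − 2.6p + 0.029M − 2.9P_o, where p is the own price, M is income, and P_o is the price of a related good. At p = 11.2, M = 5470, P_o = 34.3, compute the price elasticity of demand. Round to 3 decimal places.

Q_x = 34 − 2.6(11.2) + 0.029(5470) − 2.9(34.3) = 34 − 29.12 + 158.63 − 99.47 = 64.04.
∂Q_x/∂p = −2.6, so E_p = (−2.6)·(11.2/64.04) ≈ -0.455.
|E_p| < 1: demand is inelastic.

-0.455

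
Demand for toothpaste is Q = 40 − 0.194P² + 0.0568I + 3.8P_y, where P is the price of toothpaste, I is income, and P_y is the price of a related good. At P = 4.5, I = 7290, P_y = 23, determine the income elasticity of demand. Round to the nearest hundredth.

0.77

First evaluate Q: 40 − 0.194(4.5)² + 0.0568(7290) + 3.8(23) = 40 − 3.9285 + 414.072 + 87.4 = 537.5435.
∂Q/∂I = +0.0568, so E_I = 0.0568·(7290/537.5435) ≈ 0.77.
E_I ∈ (0,1): normal good (necessity).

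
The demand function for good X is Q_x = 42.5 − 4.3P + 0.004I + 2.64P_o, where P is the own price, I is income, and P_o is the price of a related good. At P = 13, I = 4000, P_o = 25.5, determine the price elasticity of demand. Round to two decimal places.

-0.80

Q_x = 42.5 − 4.3(13) + 0.004(4000) + 2.64(25.5) = 42.5 − 55.9 + 16 + 67.32 = 69.92.
∂Q_x/∂P = −4.3, so E_p = (−4.3)·(13/69.92) ≈ -0.80.
|E_p| < 1: demand is inelastic.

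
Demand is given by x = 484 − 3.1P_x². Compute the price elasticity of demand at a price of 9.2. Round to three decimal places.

-2.368

At P_x = 9.2, x = 221.616.
dx/dP_x = −2·3.1·P_x = −57.04.
Point elasticity E = (dx/dP_x)·(P_x/x) = -57.04 × 9.2/221.616 ≈ -2.368.
|E| > 1, so demand is elastic at this price.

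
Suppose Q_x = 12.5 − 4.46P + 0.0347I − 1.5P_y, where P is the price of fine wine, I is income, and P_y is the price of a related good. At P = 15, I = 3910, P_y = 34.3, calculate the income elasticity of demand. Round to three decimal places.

At the given point, Q_x = 12.5 − 4.46(15) + 0.0347(3910) − 1.5(34.3) = 12.5 − 66.9 + 135.677 − 51.45 = 29.827.
∂Q_x/∂I = +0.0347, so E_I = 0.0347·(3910/29.827) ≈ 4.549.
E_I > 1: normal good (luxury).

4.549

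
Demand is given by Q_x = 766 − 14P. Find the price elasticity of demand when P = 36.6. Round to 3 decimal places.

-2.021

At P = 36.6, Q_x = 253.6.
dQ_x/dP = −14.
Point elasticity E = (dQ_x/dP)·(P/Q_x) = -14 × 36.6/253.6 ≈ -2.021.
|E| > 1, so demand is elastic at this price.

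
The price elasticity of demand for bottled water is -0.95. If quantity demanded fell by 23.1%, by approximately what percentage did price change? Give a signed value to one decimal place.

24.3

%ΔQ ≈ E × %ΔP ⇒ %ΔP = %ΔQ / E = (-23.1%)/(-0.95) ≈ 24.3%.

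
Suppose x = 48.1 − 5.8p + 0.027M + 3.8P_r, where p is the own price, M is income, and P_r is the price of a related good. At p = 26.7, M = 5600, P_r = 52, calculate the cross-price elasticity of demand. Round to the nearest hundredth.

First evaluate x: 48.1 − 5.8(26.7) + 0.027(5600) + 3.8(52) = 48.1 − 154.86 + 151.2 + 197.6 = 242.04.
∂x/∂P_r = +3.8, so E_xy = 3.8·(52/242.04) ≈ 0.82.
E_xy > 0: the goods are substitutes.

0.82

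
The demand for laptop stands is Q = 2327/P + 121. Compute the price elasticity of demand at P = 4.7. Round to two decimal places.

At P = 4.7, Q = 616.1064.
dQ/dP = −2327/P² = −105.3418.
Point elasticity E = (dQ/dP)·(P/Q) = -105.3418 × 4.7/616.1064 ≈ -0.80.
|E| < 1, so demand is inelastic at this price.

-0.80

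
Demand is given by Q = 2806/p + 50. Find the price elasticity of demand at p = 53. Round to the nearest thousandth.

At p = 53, Q = 102.9434.
dQ/dp = −2806/p² = −0.9989.
Point elasticity E = (dQ/dp)·(p/Q) = -0.9989 × 53/102.9434 ≈ -0.514.
|E| < 1, so demand is inelastic at this price.

-0.514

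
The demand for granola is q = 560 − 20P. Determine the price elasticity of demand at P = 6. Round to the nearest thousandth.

-0.273

At P = 6, q = 440.
dq/dP = −20.
Point elasticity E = (dq/dP)·(P/q) = -20 × 6/440 ≈ -0.273.
|E| < 1, so demand is inelastic at this price.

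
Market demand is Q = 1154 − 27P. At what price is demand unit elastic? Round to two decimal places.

21.37

For linear demand Q = a − bP, E = −bP/(a − bP). |E| = 1 ⇒ bP = a − bP ⇒ P = a/(2b).
P = 1154/(2·27) ≈ 21.37.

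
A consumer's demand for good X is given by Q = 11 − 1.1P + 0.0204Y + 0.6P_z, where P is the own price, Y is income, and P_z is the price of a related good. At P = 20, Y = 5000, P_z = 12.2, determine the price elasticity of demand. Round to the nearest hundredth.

Evaluating quantity at (P, Y, P_z) gives Q = 11 − 1.1(20) + 0.0204(5000) + 0.6(12.2) = 11 − 22 + 102 + 7.32 = 98.32.
∂Q/∂P = −1.1, so E_p = (−1.1)·(20/98.32) ≈ -0.22.
|E_p| < 1: demand is inelastic.

-0.22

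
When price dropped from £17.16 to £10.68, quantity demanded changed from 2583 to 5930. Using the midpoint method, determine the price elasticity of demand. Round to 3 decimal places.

%Δq = (5930 − 2583)/[(2583 + 5930)/2] = 3347/4256.5 ≈ 0.7863.
%ΔP = (10.68 − 17.16)/[(17.16 + 10.68)/2] = -6.48/13.92 ≈ -0.4655.
Arc elasticity E = %Δq/%ΔP ≈ 0.7863/-0.4655 ≈ -1.689.
|E| > 1: demand is elastic over this range.

-1.689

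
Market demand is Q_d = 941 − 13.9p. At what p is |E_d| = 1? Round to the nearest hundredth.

33.85

For linear demand Q_d = a − bp, E = −bp/(a − bp). |E| = 1 ⇒ bp = a − bp ⇒ p = a/(2b).
p = 941/(2·13.9) ≈ 33.85.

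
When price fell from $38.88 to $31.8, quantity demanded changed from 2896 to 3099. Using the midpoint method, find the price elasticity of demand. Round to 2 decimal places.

%ΔQ = (3099 − 2896)/[(2896 + 3099)/2] = 203/2997.5 ≈ 0.0677.
%ΔP = (31.8 − 38.88)/[(38.88 + 31.8)/2] = -7.08/35.34 ≈ -0.2003.
Arc elasticity E = %ΔQ/%ΔP ≈ 0.0677/-0.2003 ≈ -0.34.
|E| < 1: demand is inelastic over this range.

-0.34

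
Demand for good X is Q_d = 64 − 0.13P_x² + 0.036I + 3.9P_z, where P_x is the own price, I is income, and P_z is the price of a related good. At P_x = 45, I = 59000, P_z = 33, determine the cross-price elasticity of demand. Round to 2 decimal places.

Evaluating quantity at (P_x, I, P_z) gives Q_d = 64 − 0.13(45)² + 0.036(59000) + 3.9(33) = 64 − 263.25 + 2124 + 128.7 = 2053.45.
∂Q_d/∂P_z = +3.9, so E_xy = 3.9·(33/2053.45) ≈ 0.06.
E_xy > 0: the goods are substitutes.

0.06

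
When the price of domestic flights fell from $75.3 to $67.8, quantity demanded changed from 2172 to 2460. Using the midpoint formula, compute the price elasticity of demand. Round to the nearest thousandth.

%ΔQ = (2460 − 2172)/[(2172 + 2460)/2] = 288/2316 ≈ 0.1244.
%ΔP = (67.8 − 75.3)/[(75.3 + 67.8)/2] = -7.5/71.55 ≈ -0.1048.
Arc elasticity E = %ΔQ/%ΔP ≈ 0.1244/-0.1048 ≈ -1.186.
|E| > 1: demand is elastic over this range.

-1.186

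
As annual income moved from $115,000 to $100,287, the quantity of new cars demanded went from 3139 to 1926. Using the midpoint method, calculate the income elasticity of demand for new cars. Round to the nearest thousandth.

3.504

%ΔQ = (1926 − 3139)/[(3139+1926)/2] = -1213/2532.5 ≈ -0.4790.
%ΔM = (100,287 − 115,000)/[(115,000+100,287)/2] = -14713/107643.5 ≈ -0.1367.
E_I = %ΔQ/%ΔM ≈ 3.504.
E_I > 1: normal good (luxury).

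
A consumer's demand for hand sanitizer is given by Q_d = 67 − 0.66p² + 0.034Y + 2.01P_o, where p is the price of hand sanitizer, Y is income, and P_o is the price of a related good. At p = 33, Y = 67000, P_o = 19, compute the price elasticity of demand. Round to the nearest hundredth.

-0.86

First evaluate Q_d: 67 − 0.66(33)² + 0.034(67000) + 2.01(19) = 67 − 718.74 + 2278 + 38.19 = 1664.45.
∂Q_d/∂p = −2·0.66·p = -43.56, so E_p = -43.56·(33/1664.45) ≈ -0.86.
|E_p| < 1: demand is inelastic.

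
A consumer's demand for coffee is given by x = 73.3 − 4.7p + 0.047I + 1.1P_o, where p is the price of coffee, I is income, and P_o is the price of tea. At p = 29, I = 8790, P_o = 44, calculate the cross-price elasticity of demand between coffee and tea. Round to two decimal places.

Substituting, x = 73.3 − 4.7(29) + 0.047(8790) + 1.1(44) = 73.3 − 136.3 + 413.13 + 48.4 = 398.53.
∂x/∂P_o = +1.1, so E_xy = 1.1·(44/398.53) ≈ 0.12.
E_xy > 0: the goods are substitutes.

0.12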